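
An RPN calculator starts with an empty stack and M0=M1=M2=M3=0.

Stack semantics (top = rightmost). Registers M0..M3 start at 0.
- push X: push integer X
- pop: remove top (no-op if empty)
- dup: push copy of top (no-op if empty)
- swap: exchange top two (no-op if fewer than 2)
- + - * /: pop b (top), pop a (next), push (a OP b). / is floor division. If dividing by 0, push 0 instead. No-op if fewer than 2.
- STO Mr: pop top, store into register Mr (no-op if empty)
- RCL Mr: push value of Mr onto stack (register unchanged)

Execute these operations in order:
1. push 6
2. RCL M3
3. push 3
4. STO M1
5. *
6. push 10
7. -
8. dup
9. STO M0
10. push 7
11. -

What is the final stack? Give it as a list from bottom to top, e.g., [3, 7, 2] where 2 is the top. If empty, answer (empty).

Answer: [-17]

Derivation:
After op 1 (push 6): stack=[6] mem=[0,0,0,0]
After op 2 (RCL M3): stack=[6,0] mem=[0,0,0,0]
After op 3 (push 3): stack=[6,0,3] mem=[0,0,0,0]
After op 4 (STO M1): stack=[6,0] mem=[0,3,0,0]
After op 5 (*): stack=[0] mem=[0,3,0,0]
After op 6 (push 10): stack=[0,10] mem=[0,3,0,0]
After op 7 (-): stack=[-10] mem=[0,3,0,0]
After op 8 (dup): stack=[-10,-10] mem=[0,3,0,0]
After op 9 (STO M0): stack=[-10] mem=[-10,3,0,0]
After op 10 (push 7): stack=[-10,7] mem=[-10,3,0,0]
After op 11 (-): stack=[-17] mem=[-10,3,0,0]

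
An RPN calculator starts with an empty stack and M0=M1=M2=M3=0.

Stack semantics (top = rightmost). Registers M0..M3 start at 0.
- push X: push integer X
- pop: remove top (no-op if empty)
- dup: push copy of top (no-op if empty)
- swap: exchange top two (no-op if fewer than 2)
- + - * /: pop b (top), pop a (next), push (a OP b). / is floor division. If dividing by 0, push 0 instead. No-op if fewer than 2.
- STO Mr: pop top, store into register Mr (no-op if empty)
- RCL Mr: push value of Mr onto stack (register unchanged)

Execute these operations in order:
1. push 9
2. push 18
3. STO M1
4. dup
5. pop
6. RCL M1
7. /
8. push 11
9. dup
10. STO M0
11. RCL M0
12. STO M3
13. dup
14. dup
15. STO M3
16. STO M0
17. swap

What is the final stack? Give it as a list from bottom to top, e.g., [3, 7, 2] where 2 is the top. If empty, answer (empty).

Answer: [11, 0]

Derivation:
After op 1 (push 9): stack=[9] mem=[0,0,0,0]
After op 2 (push 18): stack=[9,18] mem=[0,0,0,0]
After op 3 (STO M1): stack=[9] mem=[0,18,0,0]
After op 4 (dup): stack=[9,9] mem=[0,18,0,0]
After op 5 (pop): stack=[9] mem=[0,18,0,0]
After op 6 (RCL M1): stack=[9,18] mem=[0,18,0,0]
After op 7 (/): stack=[0] mem=[0,18,0,0]
After op 8 (push 11): stack=[0,11] mem=[0,18,0,0]
After op 9 (dup): stack=[0,11,11] mem=[0,18,0,0]
After op 10 (STO M0): stack=[0,11] mem=[11,18,0,0]
After op 11 (RCL M0): stack=[0,11,11] mem=[11,18,0,0]
After op 12 (STO M3): stack=[0,11] mem=[11,18,0,11]
After op 13 (dup): stack=[0,11,11] mem=[11,18,0,11]
After op 14 (dup): stack=[0,11,11,11] mem=[11,18,0,11]
After op 15 (STO M3): stack=[0,11,11] mem=[11,18,0,11]
After op 16 (STO M0): stack=[0,11] mem=[11,18,0,11]
After op 17 (swap): stack=[11,0] mem=[11,18,0,11]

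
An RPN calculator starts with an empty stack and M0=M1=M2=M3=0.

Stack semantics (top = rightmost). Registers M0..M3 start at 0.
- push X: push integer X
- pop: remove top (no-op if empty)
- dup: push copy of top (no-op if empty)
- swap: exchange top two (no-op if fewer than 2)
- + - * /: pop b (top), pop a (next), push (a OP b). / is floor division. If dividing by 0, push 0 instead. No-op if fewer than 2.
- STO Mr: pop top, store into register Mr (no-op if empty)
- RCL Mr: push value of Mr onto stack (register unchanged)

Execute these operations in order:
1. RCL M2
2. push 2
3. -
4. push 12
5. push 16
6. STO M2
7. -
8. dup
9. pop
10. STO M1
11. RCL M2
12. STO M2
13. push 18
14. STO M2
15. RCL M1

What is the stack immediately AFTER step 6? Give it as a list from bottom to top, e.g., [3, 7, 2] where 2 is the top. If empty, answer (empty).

After op 1 (RCL M2): stack=[0] mem=[0,0,0,0]
After op 2 (push 2): stack=[0,2] mem=[0,0,0,0]
After op 3 (-): stack=[-2] mem=[0,0,0,0]
After op 4 (push 12): stack=[-2,12] mem=[0,0,0,0]
After op 5 (push 16): stack=[-2,12,16] mem=[0,0,0,0]
After op 6 (STO M2): stack=[-2,12] mem=[0,0,16,0]

[-2, 12]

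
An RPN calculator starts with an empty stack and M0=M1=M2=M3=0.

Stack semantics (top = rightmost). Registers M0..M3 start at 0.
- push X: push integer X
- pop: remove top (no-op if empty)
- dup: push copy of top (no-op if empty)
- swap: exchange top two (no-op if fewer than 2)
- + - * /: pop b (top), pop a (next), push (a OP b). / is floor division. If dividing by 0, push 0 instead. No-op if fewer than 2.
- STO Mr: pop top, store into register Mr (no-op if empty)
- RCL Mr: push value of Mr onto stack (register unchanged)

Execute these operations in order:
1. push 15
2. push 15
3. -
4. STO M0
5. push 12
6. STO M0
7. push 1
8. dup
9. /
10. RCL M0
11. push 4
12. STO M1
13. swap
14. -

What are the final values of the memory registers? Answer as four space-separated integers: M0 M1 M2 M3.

Answer: 12 4 0 0

Derivation:
After op 1 (push 15): stack=[15] mem=[0,0,0,0]
After op 2 (push 15): stack=[15,15] mem=[0,0,0,0]
After op 3 (-): stack=[0] mem=[0,0,0,0]
After op 4 (STO M0): stack=[empty] mem=[0,0,0,0]
After op 5 (push 12): stack=[12] mem=[0,0,0,0]
After op 6 (STO M0): stack=[empty] mem=[12,0,0,0]
After op 7 (push 1): stack=[1] mem=[12,0,0,0]
After op 8 (dup): stack=[1,1] mem=[12,0,0,0]
After op 9 (/): stack=[1] mem=[12,0,0,0]
After op 10 (RCL M0): stack=[1,12] mem=[12,0,0,0]
After op 11 (push 4): stack=[1,12,4] mem=[12,0,0,0]
After op 12 (STO M1): stack=[1,12] mem=[12,4,0,0]
After op 13 (swap): stack=[12,1] mem=[12,4,0,0]
After op 14 (-): stack=[11] mem=[12,4,0,0]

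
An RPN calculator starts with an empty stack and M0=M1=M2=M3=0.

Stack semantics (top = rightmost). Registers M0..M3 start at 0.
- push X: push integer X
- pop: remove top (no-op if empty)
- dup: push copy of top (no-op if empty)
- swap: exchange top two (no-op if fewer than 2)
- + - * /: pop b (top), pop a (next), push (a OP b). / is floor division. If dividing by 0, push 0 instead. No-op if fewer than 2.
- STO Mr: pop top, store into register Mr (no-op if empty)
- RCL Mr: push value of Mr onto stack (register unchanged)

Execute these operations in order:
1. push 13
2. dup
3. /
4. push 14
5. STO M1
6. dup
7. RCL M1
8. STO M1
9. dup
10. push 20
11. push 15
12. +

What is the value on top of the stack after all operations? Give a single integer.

Answer: 35

Derivation:
After op 1 (push 13): stack=[13] mem=[0,0,0,0]
After op 2 (dup): stack=[13,13] mem=[0,0,0,0]
After op 3 (/): stack=[1] mem=[0,0,0,0]
After op 4 (push 14): stack=[1,14] mem=[0,0,0,0]
After op 5 (STO M1): stack=[1] mem=[0,14,0,0]
After op 6 (dup): stack=[1,1] mem=[0,14,0,0]
After op 7 (RCL M1): stack=[1,1,14] mem=[0,14,0,0]
After op 8 (STO M1): stack=[1,1] mem=[0,14,0,0]
After op 9 (dup): stack=[1,1,1] mem=[0,14,0,0]
After op 10 (push 20): stack=[1,1,1,20] mem=[0,14,0,0]
After op 11 (push 15): stack=[1,1,1,20,15] mem=[0,14,0,0]
After op 12 (+): stack=[1,1,1,35] mem=[0,14,0,0]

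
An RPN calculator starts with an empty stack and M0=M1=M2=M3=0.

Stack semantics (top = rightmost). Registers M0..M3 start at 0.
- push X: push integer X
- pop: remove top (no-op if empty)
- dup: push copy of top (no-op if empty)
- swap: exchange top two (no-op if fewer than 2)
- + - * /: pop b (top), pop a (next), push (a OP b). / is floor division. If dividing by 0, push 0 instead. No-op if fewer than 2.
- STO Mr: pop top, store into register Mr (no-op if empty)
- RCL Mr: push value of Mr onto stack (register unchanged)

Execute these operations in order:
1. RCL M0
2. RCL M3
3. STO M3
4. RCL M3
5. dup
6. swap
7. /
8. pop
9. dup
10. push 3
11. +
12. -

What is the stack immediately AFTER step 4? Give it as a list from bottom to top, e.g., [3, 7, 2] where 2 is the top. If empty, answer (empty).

After op 1 (RCL M0): stack=[0] mem=[0,0,0,0]
After op 2 (RCL M3): stack=[0,0] mem=[0,0,0,0]
After op 3 (STO M3): stack=[0] mem=[0,0,0,0]
After op 4 (RCL M3): stack=[0,0] mem=[0,0,0,0]

[0, 0]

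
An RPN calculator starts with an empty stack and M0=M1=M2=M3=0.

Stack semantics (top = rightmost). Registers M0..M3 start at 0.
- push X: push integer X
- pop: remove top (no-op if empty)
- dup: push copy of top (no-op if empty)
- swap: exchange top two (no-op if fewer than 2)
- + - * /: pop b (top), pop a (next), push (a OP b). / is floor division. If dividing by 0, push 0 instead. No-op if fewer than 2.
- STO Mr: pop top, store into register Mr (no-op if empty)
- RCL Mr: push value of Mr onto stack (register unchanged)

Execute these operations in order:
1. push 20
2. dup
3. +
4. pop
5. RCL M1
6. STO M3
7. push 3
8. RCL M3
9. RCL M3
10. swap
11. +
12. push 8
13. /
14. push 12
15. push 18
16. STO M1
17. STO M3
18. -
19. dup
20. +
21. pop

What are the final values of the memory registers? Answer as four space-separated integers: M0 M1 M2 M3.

After op 1 (push 20): stack=[20] mem=[0,0,0,0]
After op 2 (dup): stack=[20,20] mem=[0,0,0,0]
After op 3 (+): stack=[40] mem=[0,0,0,0]
After op 4 (pop): stack=[empty] mem=[0,0,0,0]
After op 5 (RCL M1): stack=[0] mem=[0,0,0,0]
After op 6 (STO M3): stack=[empty] mem=[0,0,0,0]
After op 7 (push 3): stack=[3] mem=[0,0,0,0]
After op 8 (RCL M3): stack=[3,0] mem=[0,0,0,0]
After op 9 (RCL M3): stack=[3,0,0] mem=[0,0,0,0]
After op 10 (swap): stack=[3,0,0] mem=[0,0,0,0]
After op 11 (+): stack=[3,0] mem=[0,0,0,0]
After op 12 (push 8): stack=[3,0,8] mem=[0,0,0,0]
After op 13 (/): stack=[3,0] mem=[0,0,0,0]
After op 14 (push 12): stack=[3,0,12] mem=[0,0,0,0]
After op 15 (push 18): stack=[3,0,12,18] mem=[0,0,0,0]
After op 16 (STO M1): stack=[3,0,12] mem=[0,18,0,0]
After op 17 (STO M3): stack=[3,0] mem=[0,18,0,12]
After op 18 (-): stack=[3] mem=[0,18,0,12]
After op 19 (dup): stack=[3,3] mem=[0,18,0,12]
After op 20 (+): stack=[6] mem=[0,18,0,12]
After op 21 (pop): stack=[empty] mem=[0,18,0,12]

Answer: 0 18 0 12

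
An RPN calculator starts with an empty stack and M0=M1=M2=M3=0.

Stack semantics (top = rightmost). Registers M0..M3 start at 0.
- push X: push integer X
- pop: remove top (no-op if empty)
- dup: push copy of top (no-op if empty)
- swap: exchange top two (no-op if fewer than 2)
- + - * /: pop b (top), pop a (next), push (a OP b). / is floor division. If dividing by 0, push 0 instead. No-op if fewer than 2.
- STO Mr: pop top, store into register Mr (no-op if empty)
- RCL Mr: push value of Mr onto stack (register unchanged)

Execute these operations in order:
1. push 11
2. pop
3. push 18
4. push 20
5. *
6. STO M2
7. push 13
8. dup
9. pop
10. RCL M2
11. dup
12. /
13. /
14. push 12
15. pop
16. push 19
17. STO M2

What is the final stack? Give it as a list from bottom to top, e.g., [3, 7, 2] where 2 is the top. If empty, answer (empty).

Answer: [13]

Derivation:
After op 1 (push 11): stack=[11] mem=[0,0,0,0]
After op 2 (pop): stack=[empty] mem=[0,0,0,0]
After op 3 (push 18): stack=[18] mem=[0,0,0,0]
After op 4 (push 20): stack=[18,20] mem=[0,0,0,0]
After op 5 (*): stack=[360] mem=[0,0,0,0]
After op 6 (STO M2): stack=[empty] mem=[0,0,360,0]
After op 7 (push 13): stack=[13] mem=[0,0,360,0]
After op 8 (dup): stack=[13,13] mem=[0,0,360,0]
After op 9 (pop): stack=[13] mem=[0,0,360,0]
After op 10 (RCL M2): stack=[13,360] mem=[0,0,360,0]
After op 11 (dup): stack=[13,360,360] mem=[0,0,360,0]
After op 12 (/): stack=[13,1] mem=[0,0,360,0]
After op 13 (/): stack=[13] mem=[0,0,360,0]
After op 14 (push 12): stack=[13,12] mem=[0,0,360,0]
After op 15 (pop): stack=[13] mem=[0,0,360,0]
After op 16 (push 19): stack=[13,19] mem=[0,0,360,0]
After op 17 (STO M2): stack=[13] mem=[0,0,19,0]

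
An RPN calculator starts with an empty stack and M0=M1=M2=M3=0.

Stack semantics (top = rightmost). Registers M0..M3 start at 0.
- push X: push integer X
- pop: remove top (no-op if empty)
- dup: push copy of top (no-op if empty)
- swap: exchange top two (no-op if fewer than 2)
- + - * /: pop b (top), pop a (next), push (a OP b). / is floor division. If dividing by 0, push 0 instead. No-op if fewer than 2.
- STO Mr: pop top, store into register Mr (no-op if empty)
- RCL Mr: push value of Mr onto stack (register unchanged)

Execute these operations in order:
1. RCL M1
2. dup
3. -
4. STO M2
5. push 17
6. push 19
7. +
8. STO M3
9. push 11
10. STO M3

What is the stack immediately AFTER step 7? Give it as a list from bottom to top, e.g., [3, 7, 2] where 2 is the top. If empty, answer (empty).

After op 1 (RCL M1): stack=[0] mem=[0,0,0,0]
After op 2 (dup): stack=[0,0] mem=[0,0,0,0]
After op 3 (-): stack=[0] mem=[0,0,0,0]
After op 4 (STO M2): stack=[empty] mem=[0,0,0,0]
After op 5 (push 17): stack=[17] mem=[0,0,0,0]
After op 6 (push 19): stack=[17,19] mem=[0,0,0,0]
After op 7 (+): stack=[36] mem=[0,0,0,0]

[36]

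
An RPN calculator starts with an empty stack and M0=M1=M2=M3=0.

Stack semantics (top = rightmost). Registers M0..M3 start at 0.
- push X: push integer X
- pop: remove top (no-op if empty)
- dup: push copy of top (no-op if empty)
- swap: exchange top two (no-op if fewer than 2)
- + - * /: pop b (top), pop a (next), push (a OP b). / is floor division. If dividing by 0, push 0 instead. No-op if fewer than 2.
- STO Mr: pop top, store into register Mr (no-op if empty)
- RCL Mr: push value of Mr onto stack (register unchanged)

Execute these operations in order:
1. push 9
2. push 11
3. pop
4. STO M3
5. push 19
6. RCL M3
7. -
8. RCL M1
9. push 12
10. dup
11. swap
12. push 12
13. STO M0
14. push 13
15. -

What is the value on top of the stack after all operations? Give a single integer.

After op 1 (push 9): stack=[9] mem=[0,0,0,0]
After op 2 (push 11): stack=[9,11] mem=[0,0,0,0]
After op 3 (pop): stack=[9] mem=[0,0,0,0]
After op 4 (STO M3): stack=[empty] mem=[0,0,0,9]
After op 5 (push 19): stack=[19] mem=[0,0,0,9]
After op 6 (RCL M3): stack=[19,9] mem=[0,0,0,9]
After op 7 (-): stack=[10] mem=[0,0,0,9]
After op 8 (RCL M1): stack=[10,0] mem=[0,0,0,9]
After op 9 (push 12): stack=[10,0,12] mem=[0,0,0,9]
After op 10 (dup): stack=[10,0,12,12] mem=[0,0,0,9]
After op 11 (swap): stack=[10,0,12,12] mem=[0,0,0,9]
After op 12 (push 12): stack=[10,0,12,12,12] mem=[0,0,0,9]
After op 13 (STO M0): stack=[10,0,12,12] mem=[12,0,0,9]
After op 14 (push 13): stack=[10,0,12,12,13] mem=[12,0,0,9]
After op 15 (-): stack=[10,0,12,-1] mem=[12,0,0,9]

Answer: -1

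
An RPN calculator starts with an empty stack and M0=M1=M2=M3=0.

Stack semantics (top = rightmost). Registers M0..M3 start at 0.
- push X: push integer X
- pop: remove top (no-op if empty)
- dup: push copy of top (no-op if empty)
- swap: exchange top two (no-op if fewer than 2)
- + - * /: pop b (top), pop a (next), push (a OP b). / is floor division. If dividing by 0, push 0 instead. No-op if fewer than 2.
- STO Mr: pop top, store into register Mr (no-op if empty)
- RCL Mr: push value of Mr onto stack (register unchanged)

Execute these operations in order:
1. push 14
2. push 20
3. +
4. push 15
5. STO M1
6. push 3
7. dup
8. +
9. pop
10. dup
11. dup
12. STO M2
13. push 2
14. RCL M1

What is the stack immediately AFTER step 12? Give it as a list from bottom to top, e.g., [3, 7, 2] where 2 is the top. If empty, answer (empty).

After op 1 (push 14): stack=[14] mem=[0,0,0,0]
After op 2 (push 20): stack=[14,20] mem=[0,0,0,0]
After op 3 (+): stack=[34] mem=[0,0,0,0]
After op 4 (push 15): stack=[34,15] mem=[0,0,0,0]
After op 5 (STO M1): stack=[34] mem=[0,15,0,0]
After op 6 (push 3): stack=[34,3] mem=[0,15,0,0]
After op 7 (dup): stack=[34,3,3] mem=[0,15,0,0]
After op 8 (+): stack=[34,6] mem=[0,15,0,0]
After op 9 (pop): stack=[34] mem=[0,15,0,0]
After op 10 (dup): stack=[34,34] mem=[0,15,0,0]
After op 11 (dup): stack=[34,34,34] mem=[0,15,0,0]
After op 12 (STO M2): stack=[34,34] mem=[0,15,34,0]

[34, 34]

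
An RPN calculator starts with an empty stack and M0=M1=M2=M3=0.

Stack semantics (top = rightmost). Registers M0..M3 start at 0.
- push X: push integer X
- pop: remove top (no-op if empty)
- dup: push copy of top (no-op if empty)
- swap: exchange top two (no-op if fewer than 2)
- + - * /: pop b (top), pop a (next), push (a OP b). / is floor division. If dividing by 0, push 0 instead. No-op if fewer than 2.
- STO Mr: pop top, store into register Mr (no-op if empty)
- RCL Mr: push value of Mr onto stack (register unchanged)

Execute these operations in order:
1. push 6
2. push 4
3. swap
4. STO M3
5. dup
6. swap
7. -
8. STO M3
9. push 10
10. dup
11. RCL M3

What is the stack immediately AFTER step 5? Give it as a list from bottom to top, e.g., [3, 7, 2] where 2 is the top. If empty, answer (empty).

After op 1 (push 6): stack=[6] mem=[0,0,0,0]
After op 2 (push 4): stack=[6,4] mem=[0,0,0,0]
After op 3 (swap): stack=[4,6] mem=[0,0,0,0]
After op 4 (STO M3): stack=[4] mem=[0,0,0,6]
After op 5 (dup): stack=[4,4] mem=[0,0,0,6]

[4, 4]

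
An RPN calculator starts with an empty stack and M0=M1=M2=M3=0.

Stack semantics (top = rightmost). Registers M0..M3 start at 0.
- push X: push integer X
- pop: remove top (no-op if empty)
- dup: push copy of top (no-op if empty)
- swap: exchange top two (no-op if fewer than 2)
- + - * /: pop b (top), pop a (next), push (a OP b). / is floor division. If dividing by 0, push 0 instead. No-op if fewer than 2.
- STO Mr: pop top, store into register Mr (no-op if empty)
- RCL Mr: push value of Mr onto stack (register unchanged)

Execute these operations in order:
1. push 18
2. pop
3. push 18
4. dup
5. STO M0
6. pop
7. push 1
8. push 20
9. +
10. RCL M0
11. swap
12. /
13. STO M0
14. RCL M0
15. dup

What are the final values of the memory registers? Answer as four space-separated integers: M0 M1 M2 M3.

After op 1 (push 18): stack=[18] mem=[0,0,0,0]
After op 2 (pop): stack=[empty] mem=[0,0,0,0]
After op 3 (push 18): stack=[18] mem=[0,0,0,0]
After op 4 (dup): stack=[18,18] mem=[0,0,0,0]
After op 5 (STO M0): stack=[18] mem=[18,0,0,0]
After op 6 (pop): stack=[empty] mem=[18,0,0,0]
After op 7 (push 1): stack=[1] mem=[18,0,0,0]
After op 8 (push 20): stack=[1,20] mem=[18,0,0,0]
After op 9 (+): stack=[21] mem=[18,0,0,0]
After op 10 (RCL M0): stack=[21,18] mem=[18,0,0,0]
After op 11 (swap): stack=[18,21] mem=[18,0,0,0]
After op 12 (/): stack=[0] mem=[18,0,0,0]
After op 13 (STO M0): stack=[empty] mem=[0,0,0,0]
After op 14 (RCL M0): stack=[0] mem=[0,0,0,0]
After op 15 (dup): stack=[0,0] mem=[0,0,0,0]

Answer: 0 0 0 0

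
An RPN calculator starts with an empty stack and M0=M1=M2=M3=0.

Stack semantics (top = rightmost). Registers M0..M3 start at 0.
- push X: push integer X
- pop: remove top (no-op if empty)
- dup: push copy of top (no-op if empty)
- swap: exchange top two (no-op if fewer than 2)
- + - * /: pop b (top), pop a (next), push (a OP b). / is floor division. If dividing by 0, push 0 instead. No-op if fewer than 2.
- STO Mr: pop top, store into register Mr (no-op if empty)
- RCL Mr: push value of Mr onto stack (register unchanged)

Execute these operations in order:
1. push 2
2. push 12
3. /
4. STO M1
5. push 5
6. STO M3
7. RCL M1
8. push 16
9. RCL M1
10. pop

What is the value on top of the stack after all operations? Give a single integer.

Answer: 16

Derivation:
After op 1 (push 2): stack=[2] mem=[0,0,0,0]
After op 2 (push 12): stack=[2,12] mem=[0,0,0,0]
After op 3 (/): stack=[0] mem=[0,0,0,0]
After op 4 (STO M1): stack=[empty] mem=[0,0,0,0]
After op 5 (push 5): stack=[5] mem=[0,0,0,0]
After op 6 (STO M3): stack=[empty] mem=[0,0,0,5]
After op 7 (RCL M1): stack=[0] mem=[0,0,0,5]
After op 8 (push 16): stack=[0,16] mem=[0,0,0,5]
After op 9 (RCL M1): stack=[0,16,0] mem=[0,0,0,5]
After op 10 (pop): stack=[0,16] mem=[0,0,0,5]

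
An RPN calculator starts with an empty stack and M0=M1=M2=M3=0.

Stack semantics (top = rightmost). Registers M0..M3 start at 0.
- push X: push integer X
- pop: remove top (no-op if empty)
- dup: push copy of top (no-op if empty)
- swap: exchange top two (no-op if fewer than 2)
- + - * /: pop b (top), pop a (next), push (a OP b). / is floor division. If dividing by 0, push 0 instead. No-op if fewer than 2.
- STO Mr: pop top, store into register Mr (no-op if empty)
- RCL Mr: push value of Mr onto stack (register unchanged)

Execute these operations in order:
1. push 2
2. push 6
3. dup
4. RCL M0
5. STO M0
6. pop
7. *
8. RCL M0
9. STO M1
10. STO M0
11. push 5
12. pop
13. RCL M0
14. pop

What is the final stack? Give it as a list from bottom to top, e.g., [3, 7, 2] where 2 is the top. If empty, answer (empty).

After op 1 (push 2): stack=[2] mem=[0,0,0,0]
After op 2 (push 6): stack=[2,6] mem=[0,0,0,0]
After op 3 (dup): stack=[2,6,6] mem=[0,0,0,0]
After op 4 (RCL M0): stack=[2,6,6,0] mem=[0,0,0,0]
After op 5 (STO M0): stack=[2,6,6] mem=[0,0,0,0]
After op 6 (pop): stack=[2,6] mem=[0,0,0,0]
After op 7 (*): stack=[12] mem=[0,0,0,0]
After op 8 (RCL M0): stack=[12,0] mem=[0,0,0,0]
After op 9 (STO M1): stack=[12] mem=[0,0,0,0]
After op 10 (STO M0): stack=[empty] mem=[12,0,0,0]
After op 11 (push 5): stack=[5] mem=[12,0,0,0]
After op 12 (pop): stack=[empty] mem=[12,0,0,0]
After op 13 (RCL M0): stack=[12] mem=[12,0,0,0]
After op 14 (pop): stack=[empty] mem=[12,0,0,0]

Answer: (empty)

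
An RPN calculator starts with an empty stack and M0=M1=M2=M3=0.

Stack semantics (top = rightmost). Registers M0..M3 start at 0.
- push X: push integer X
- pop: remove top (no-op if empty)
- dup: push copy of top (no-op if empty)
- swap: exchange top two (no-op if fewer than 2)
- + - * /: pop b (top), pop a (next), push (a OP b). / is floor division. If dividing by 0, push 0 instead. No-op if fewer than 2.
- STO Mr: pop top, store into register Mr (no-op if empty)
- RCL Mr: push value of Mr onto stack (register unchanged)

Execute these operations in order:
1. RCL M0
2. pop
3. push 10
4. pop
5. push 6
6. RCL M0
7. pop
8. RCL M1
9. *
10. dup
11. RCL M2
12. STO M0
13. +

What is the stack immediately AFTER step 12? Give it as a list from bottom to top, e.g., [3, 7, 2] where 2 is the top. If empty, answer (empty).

After op 1 (RCL M0): stack=[0] mem=[0,0,0,0]
After op 2 (pop): stack=[empty] mem=[0,0,0,0]
After op 3 (push 10): stack=[10] mem=[0,0,0,0]
After op 4 (pop): stack=[empty] mem=[0,0,0,0]
After op 5 (push 6): stack=[6] mem=[0,0,0,0]
After op 6 (RCL M0): stack=[6,0] mem=[0,0,0,0]
After op 7 (pop): stack=[6] mem=[0,0,0,0]
After op 8 (RCL M1): stack=[6,0] mem=[0,0,0,0]
After op 9 (*): stack=[0] mem=[0,0,0,0]
After op 10 (dup): stack=[0,0] mem=[0,0,0,0]
After op 11 (RCL M2): stack=[0,0,0] mem=[0,0,0,0]
After op 12 (STO M0): stack=[0,0] mem=[0,0,0,0]

[0, 0]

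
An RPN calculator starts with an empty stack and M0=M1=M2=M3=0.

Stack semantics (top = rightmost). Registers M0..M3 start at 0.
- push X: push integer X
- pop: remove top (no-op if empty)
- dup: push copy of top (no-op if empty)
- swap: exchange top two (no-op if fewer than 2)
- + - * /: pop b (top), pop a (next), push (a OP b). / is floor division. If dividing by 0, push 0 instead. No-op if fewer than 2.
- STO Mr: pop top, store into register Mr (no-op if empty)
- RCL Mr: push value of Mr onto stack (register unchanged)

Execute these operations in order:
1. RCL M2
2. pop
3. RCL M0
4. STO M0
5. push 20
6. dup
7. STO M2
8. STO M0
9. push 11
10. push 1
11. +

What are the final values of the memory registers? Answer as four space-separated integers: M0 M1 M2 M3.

After op 1 (RCL M2): stack=[0] mem=[0,0,0,0]
After op 2 (pop): stack=[empty] mem=[0,0,0,0]
After op 3 (RCL M0): stack=[0] mem=[0,0,0,0]
After op 4 (STO M0): stack=[empty] mem=[0,0,0,0]
After op 5 (push 20): stack=[20] mem=[0,0,0,0]
After op 6 (dup): stack=[20,20] mem=[0,0,0,0]
After op 7 (STO M2): stack=[20] mem=[0,0,20,0]
After op 8 (STO M0): stack=[empty] mem=[20,0,20,0]
After op 9 (push 11): stack=[11] mem=[20,0,20,0]
After op 10 (push 1): stack=[11,1] mem=[20,0,20,0]
After op 11 (+): stack=[12] mem=[20,0,20,0]

Answer: 20 0 20 0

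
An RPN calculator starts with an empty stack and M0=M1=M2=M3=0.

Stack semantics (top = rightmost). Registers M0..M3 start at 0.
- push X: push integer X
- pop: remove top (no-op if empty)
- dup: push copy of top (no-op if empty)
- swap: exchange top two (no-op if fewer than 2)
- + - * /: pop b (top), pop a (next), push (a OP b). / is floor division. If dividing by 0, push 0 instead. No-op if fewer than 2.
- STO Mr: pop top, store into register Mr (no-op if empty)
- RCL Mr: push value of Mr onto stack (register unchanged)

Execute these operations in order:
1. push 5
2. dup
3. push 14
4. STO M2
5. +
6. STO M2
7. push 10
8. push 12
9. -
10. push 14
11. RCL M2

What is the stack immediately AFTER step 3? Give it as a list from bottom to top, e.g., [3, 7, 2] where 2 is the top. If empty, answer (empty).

After op 1 (push 5): stack=[5] mem=[0,0,0,0]
After op 2 (dup): stack=[5,5] mem=[0,0,0,0]
After op 3 (push 14): stack=[5,5,14] mem=[0,0,0,0]

[5, 5, 14]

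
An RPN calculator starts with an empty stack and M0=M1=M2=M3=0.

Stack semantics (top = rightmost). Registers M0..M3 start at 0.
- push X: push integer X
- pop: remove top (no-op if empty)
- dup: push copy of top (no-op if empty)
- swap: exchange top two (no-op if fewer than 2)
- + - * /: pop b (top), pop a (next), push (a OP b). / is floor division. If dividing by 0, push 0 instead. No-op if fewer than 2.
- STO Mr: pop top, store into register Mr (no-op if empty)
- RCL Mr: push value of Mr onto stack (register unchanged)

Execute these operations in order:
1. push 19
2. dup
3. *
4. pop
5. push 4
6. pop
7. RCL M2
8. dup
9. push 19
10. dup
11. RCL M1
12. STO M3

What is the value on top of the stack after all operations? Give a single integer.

After op 1 (push 19): stack=[19] mem=[0,0,0,0]
After op 2 (dup): stack=[19,19] mem=[0,0,0,0]
After op 3 (*): stack=[361] mem=[0,0,0,0]
After op 4 (pop): stack=[empty] mem=[0,0,0,0]
After op 5 (push 4): stack=[4] mem=[0,0,0,0]
After op 6 (pop): stack=[empty] mem=[0,0,0,0]
After op 7 (RCL M2): stack=[0] mem=[0,0,0,0]
After op 8 (dup): stack=[0,0] mem=[0,0,0,0]
After op 9 (push 19): stack=[0,0,19] mem=[0,0,0,0]
After op 10 (dup): stack=[0,0,19,19] mem=[0,0,0,0]
After op 11 (RCL M1): stack=[0,0,19,19,0] mem=[0,0,0,0]
After op 12 (STO M3): stack=[0,0,19,19] mem=[0,0,0,0]

Answer: 19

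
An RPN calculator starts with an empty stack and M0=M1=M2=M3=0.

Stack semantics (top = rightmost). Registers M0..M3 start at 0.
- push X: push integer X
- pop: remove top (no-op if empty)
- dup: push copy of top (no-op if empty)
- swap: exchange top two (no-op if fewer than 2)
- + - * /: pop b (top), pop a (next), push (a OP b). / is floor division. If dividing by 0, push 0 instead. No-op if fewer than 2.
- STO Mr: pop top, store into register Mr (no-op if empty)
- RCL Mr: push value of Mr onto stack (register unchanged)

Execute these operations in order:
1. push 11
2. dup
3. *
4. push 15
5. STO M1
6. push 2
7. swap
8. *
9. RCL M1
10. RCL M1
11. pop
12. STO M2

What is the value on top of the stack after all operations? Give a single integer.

After op 1 (push 11): stack=[11] mem=[0,0,0,0]
After op 2 (dup): stack=[11,11] mem=[0,0,0,0]
After op 3 (*): stack=[121] mem=[0,0,0,0]
After op 4 (push 15): stack=[121,15] mem=[0,0,0,0]
After op 5 (STO M1): stack=[121] mem=[0,15,0,0]
After op 6 (push 2): stack=[121,2] mem=[0,15,0,0]
After op 7 (swap): stack=[2,121] mem=[0,15,0,0]
After op 8 (*): stack=[242] mem=[0,15,0,0]
After op 9 (RCL M1): stack=[242,15] mem=[0,15,0,0]
After op 10 (RCL M1): stack=[242,15,15] mem=[0,15,0,0]
After op 11 (pop): stack=[242,15] mem=[0,15,0,0]
After op 12 (STO M2): stack=[242] mem=[0,15,15,0]

Answer: 242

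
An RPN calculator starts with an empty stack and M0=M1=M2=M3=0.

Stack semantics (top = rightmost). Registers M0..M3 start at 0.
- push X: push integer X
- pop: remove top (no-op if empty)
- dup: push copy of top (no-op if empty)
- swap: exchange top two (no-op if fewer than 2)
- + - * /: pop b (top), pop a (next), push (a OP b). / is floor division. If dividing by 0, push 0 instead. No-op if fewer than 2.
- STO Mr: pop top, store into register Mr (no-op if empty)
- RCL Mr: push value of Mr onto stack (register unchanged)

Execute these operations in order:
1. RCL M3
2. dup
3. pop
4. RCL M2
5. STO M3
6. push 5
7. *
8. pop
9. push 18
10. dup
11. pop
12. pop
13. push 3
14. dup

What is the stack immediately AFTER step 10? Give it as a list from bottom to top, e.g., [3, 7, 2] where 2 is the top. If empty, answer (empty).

After op 1 (RCL M3): stack=[0] mem=[0,0,0,0]
After op 2 (dup): stack=[0,0] mem=[0,0,0,0]
After op 3 (pop): stack=[0] mem=[0,0,0,0]
After op 4 (RCL M2): stack=[0,0] mem=[0,0,0,0]
After op 5 (STO M3): stack=[0] mem=[0,0,0,0]
After op 6 (push 5): stack=[0,5] mem=[0,0,0,0]
After op 7 (*): stack=[0] mem=[0,0,0,0]
After op 8 (pop): stack=[empty] mem=[0,0,0,0]
After op 9 (push 18): stack=[18] mem=[0,0,0,0]
After op 10 (dup): stack=[18,18] mem=[0,0,0,0]

[18, 18]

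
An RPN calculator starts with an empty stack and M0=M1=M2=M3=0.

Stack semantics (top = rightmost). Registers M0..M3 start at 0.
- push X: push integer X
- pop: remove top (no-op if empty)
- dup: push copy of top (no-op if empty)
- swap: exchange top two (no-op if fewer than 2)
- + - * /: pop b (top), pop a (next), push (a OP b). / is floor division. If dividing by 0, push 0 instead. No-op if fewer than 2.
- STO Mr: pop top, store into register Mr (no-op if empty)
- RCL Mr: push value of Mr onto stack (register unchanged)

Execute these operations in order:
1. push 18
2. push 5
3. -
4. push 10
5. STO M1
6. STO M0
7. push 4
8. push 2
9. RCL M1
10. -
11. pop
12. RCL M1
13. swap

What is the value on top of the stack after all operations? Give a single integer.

Answer: 4

Derivation:
After op 1 (push 18): stack=[18] mem=[0,0,0,0]
After op 2 (push 5): stack=[18,5] mem=[0,0,0,0]
After op 3 (-): stack=[13] mem=[0,0,0,0]
After op 4 (push 10): stack=[13,10] mem=[0,0,0,0]
After op 5 (STO M1): stack=[13] mem=[0,10,0,0]
After op 6 (STO M0): stack=[empty] mem=[13,10,0,0]
After op 7 (push 4): stack=[4] mem=[13,10,0,0]
After op 8 (push 2): stack=[4,2] mem=[13,10,0,0]
After op 9 (RCL M1): stack=[4,2,10] mem=[13,10,0,0]
After op 10 (-): stack=[4,-8] mem=[13,10,0,0]
After op 11 (pop): stack=[4] mem=[13,10,0,0]
After op 12 (RCL M1): stack=[4,10] mem=[13,10,0,0]
After op 13 (swap): stack=[10,4] mem=[13,10,0,0]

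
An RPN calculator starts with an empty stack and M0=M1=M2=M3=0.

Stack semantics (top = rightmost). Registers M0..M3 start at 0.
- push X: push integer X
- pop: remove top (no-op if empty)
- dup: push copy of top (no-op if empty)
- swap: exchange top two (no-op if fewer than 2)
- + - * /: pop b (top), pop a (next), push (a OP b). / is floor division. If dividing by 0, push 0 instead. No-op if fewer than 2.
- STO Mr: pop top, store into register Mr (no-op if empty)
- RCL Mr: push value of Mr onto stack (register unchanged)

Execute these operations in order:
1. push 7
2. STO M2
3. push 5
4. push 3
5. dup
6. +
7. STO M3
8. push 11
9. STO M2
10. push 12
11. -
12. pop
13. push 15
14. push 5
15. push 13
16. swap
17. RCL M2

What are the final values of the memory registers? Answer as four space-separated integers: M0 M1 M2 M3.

Answer: 0 0 11 6

Derivation:
After op 1 (push 7): stack=[7] mem=[0,0,0,0]
After op 2 (STO M2): stack=[empty] mem=[0,0,7,0]
After op 3 (push 5): stack=[5] mem=[0,0,7,0]
After op 4 (push 3): stack=[5,3] mem=[0,0,7,0]
After op 5 (dup): stack=[5,3,3] mem=[0,0,7,0]
After op 6 (+): stack=[5,6] mem=[0,0,7,0]
After op 7 (STO M3): stack=[5] mem=[0,0,7,6]
After op 8 (push 11): stack=[5,11] mem=[0,0,7,6]
After op 9 (STO M2): stack=[5] mem=[0,0,11,6]
After op 10 (push 12): stack=[5,12] mem=[0,0,11,6]
After op 11 (-): stack=[-7] mem=[0,0,11,6]
After op 12 (pop): stack=[empty] mem=[0,0,11,6]
After op 13 (push 15): stack=[15] mem=[0,0,11,6]
After op 14 (push 5): stack=[15,5] mem=[0,0,11,6]
After op 15 (push 13): stack=[15,5,13] mem=[0,0,11,6]
After op 16 (swap): stack=[15,13,5] mem=[0,0,11,6]
After op 17 (RCL M2): stack=[15,13,5,11] mem=[0,0,11,6]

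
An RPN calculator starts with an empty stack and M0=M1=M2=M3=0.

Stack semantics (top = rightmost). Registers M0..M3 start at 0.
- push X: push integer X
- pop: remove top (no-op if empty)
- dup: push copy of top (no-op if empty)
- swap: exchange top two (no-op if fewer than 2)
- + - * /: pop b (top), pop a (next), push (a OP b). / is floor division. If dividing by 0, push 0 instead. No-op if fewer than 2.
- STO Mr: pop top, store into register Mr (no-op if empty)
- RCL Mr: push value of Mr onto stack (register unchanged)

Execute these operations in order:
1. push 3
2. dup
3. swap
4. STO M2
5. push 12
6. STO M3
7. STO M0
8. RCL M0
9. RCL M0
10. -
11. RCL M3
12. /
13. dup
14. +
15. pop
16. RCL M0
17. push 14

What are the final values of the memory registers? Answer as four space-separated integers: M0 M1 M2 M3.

After op 1 (push 3): stack=[3] mem=[0,0,0,0]
After op 2 (dup): stack=[3,3] mem=[0,0,0,0]
After op 3 (swap): stack=[3,3] mem=[0,0,0,0]
After op 4 (STO M2): stack=[3] mem=[0,0,3,0]
After op 5 (push 12): stack=[3,12] mem=[0,0,3,0]
After op 6 (STO M3): stack=[3] mem=[0,0,3,12]
After op 7 (STO M0): stack=[empty] mem=[3,0,3,12]
After op 8 (RCL M0): stack=[3] mem=[3,0,3,12]
After op 9 (RCL M0): stack=[3,3] mem=[3,0,3,12]
After op 10 (-): stack=[0] mem=[3,0,3,12]
After op 11 (RCL M3): stack=[0,12] mem=[3,0,3,12]
After op 12 (/): stack=[0] mem=[3,0,3,12]
After op 13 (dup): stack=[0,0] mem=[3,0,3,12]
After op 14 (+): stack=[0] mem=[3,0,3,12]
After op 15 (pop): stack=[empty] mem=[3,0,3,12]
After op 16 (RCL M0): stack=[3] mem=[3,0,3,12]
After op 17 (push 14): stack=[3,14] mem=[3,0,3,12]

Answer: 3 0 3 12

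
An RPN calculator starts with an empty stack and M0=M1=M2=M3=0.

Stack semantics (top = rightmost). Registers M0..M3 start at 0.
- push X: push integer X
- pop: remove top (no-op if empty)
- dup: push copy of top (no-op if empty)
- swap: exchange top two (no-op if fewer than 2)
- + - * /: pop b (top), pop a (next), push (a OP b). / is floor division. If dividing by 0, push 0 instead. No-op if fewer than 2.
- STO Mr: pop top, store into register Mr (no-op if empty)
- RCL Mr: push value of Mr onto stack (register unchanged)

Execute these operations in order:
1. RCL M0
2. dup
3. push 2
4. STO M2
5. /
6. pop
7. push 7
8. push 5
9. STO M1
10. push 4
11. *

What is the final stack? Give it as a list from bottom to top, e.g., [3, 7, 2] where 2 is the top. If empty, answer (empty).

After op 1 (RCL M0): stack=[0] mem=[0,0,0,0]
After op 2 (dup): stack=[0,0] mem=[0,0,0,0]
After op 3 (push 2): stack=[0,0,2] mem=[0,0,0,0]
After op 4 (STO M2): stack=[0,0] mem=[0,0,2,0]
After op 5 (/): stack=[0] mem=[0,0,2,0]
After op 6 (pop): stack=[empty] mem=[0,0,2,0]
After op 7 (push 7): stack=[7] mem=[0,0,2,0]
After op 8 (push 5): stack=[7,5] mem=[0,0,2,0]
After op 9 (STO M1): stack=[7] mem=[0,5,2,0]
After op 10 (push 4): stack=[7,4] mem=[0,5,2,0]
After op 11 (*): stack=[28] mem=[0,5,2,0]

Answer: [28]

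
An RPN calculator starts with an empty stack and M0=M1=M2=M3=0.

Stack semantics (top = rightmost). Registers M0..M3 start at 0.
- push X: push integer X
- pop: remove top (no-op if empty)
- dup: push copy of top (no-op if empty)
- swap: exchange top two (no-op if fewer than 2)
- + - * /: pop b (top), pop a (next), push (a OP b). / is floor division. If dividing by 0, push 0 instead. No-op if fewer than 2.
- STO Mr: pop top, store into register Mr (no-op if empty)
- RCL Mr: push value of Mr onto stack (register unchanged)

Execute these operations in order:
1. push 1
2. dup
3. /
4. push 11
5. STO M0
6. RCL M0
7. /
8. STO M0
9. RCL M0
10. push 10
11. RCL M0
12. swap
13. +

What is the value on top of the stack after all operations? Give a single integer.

After op 1 (push 1): stack=[1] mem=[0,0,0,0]
After op 2 (dup): stack=[1,1] mem=[0,0,0,0]
After op 3 (/): stack=[1] mem=[0,0,0,0]
After op 4 (push 11): stack=[1,11] mem=[0,0,0,0]
After op 5 (STO M0): stack=[1] mem=[11,0,0,0]
After op 6 (RCL M0): stack=[1,11] mem=[11,0,0,0]
After op 7 (/): stack=[0] mem=[11,0,0,0]
After op 8 (STO M0): stack=[empty] mem=[0,0,0,0]
After op 9 (RCL M0): stack=[0] mem=[0,0,0,0]
After op 10 (push 10): stack=[0,10] mem=[0,0,0,0]
After op 11 (RCL M0): stack=[0,10,0] mem=[0,0,0,0]
After op 12 (swap): stack=[0,0,10] mem=[0,0,0,0]
After op 13 (+): stack=[0,10] mem=[0,0,0,0]

Answer: 10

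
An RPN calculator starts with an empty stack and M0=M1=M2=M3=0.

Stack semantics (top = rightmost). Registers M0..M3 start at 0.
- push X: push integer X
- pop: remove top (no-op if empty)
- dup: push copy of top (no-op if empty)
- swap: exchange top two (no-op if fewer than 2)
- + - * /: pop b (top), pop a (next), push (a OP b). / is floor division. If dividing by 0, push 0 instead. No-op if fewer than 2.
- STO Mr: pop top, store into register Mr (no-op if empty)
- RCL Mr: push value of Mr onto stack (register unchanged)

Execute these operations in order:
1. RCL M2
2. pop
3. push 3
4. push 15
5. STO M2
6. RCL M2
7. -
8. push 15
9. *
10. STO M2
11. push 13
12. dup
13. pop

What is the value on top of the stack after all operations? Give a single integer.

Answer: 13

Derivation:
After op 1 (RCL M2): stack=[0] mem=[0,0,0,0]
After op 2 (pop): stack=[empty] mem=[0,0,0,0]
After op 3 (push 3): stack=[3] mem=[0,0,0,0]
After op 4 (push 15): stack=[3,15] mem=[0,0,0,0]
After op 5 (STO M2): stack=[3] mem=[0,0,15,0]
After op 6 (RCL M2): stack=[3,15] mem=[0,0,15,0]
After op 7 (-): stack=[-12] mem=[0,0,15,0]
After op 8 (push 15): stack=[-12,15] mem=[0,0,15,0]
After op 9 (*): stack=[-180] mem=[0,0,15,0]
After op 10 (STO M2): stack=[empty] mem=[0,0,-180,0]
After op 11 (push 13): stack=[13] mem=[0,0,-180,0]
After op 12 (dup): stack=[13,13] mem=[0,0,-180,0]
After op 13 (pop): stack=[13] mem=[0,0,-180,0]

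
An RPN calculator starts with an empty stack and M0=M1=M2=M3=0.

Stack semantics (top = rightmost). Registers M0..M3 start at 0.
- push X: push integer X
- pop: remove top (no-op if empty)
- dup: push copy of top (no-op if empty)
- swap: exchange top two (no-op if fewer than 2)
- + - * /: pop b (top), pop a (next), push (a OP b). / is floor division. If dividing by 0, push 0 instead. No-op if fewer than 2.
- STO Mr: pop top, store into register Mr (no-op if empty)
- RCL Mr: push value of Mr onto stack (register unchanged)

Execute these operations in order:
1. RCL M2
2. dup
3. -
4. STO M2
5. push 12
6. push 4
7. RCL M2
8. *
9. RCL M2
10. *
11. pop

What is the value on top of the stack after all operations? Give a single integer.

Answer: 12

Derivation:
After op 1 (RCL M2): stack=[0] mem=[0,0,0,0]
After op 2 (dup): stack=[0,0] mem=[0,0,0,0]
After op 3 (-): stack=[0] mem=[0,0,0,0]
After op 4 (STO M2): stack=[empty] mem=[0,0,0,0]
After op 5 (push 12): stack=[12] mem=[0,0,0,0]
After op 6 (push 4): stack=[12,4] mem=[0,0,0,0]
After op 7 (RCL M2): stack=[12,4,0] mem=[0,0,0,0]
After op 8 (*): stack=[12,0] mem=[0,0,0,0]
After op 9 (RCL M2): stack=[12,0,0] mem=[0,0,0,0]
After op 10 (*): stack=[12,0] mem=[0,0,0,0]
After op 11 (pop): stack=[12] mem=[0,0,0,0]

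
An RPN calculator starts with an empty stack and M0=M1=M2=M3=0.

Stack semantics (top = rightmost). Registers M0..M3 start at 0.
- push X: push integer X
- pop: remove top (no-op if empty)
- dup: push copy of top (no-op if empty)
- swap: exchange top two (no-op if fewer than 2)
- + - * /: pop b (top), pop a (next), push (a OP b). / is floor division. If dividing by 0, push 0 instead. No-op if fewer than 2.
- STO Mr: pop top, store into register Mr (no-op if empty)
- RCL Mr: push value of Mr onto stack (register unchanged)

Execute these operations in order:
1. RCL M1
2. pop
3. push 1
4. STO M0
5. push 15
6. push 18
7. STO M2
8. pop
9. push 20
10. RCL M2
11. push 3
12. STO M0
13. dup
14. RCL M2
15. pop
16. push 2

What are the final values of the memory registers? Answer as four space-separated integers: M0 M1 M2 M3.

After op 1 (RCL M1): stack=[0] mem=[0,0,0,0]
After op 2 (pop): stack=[empty] mem=[0,0,0,0]
After op 3 (push 1): stack=[1] mem=[0,0,0,0]
After op 4 (STO M0): stack=[empty] mem=[1,0,0,0]
After op 5 (push 15): stack=[15] mem=[1,0,0,0]
After op 6 (push 18): stack=[15,18] mem=[1,0,0,0]
After op 7 (STO M2): stack=[15] mem=[1,0,18,0]
After op 8 (pop): stack=[empty] mem=[1,0,18,0]
After op 9 (push 20): stack=[20] mem=[1,0,18,0]
After op 10 (RCL M2): stack=[20,18] mem=[1,0,18,0]
After op 11 (push 3): stack=[20,18,3] mem=[1,0,18,0]
After op 12 (STO M0): stack=[20,18] mem=[3,0,18,0]
After op 13 (dup): stack=[20,18,18] mem=[3,0,18,0]
After op 14 (RCL M2): stack=[20,18,18,18] mem=[3,0,18,0]
After op 15 (pop): stack=[20,18,18] mem=[3,0,18,0]
After op 16 (push 2): stack=[20,18,18,2] mem=[3,0,18,0]

Answer: 3 0 18 0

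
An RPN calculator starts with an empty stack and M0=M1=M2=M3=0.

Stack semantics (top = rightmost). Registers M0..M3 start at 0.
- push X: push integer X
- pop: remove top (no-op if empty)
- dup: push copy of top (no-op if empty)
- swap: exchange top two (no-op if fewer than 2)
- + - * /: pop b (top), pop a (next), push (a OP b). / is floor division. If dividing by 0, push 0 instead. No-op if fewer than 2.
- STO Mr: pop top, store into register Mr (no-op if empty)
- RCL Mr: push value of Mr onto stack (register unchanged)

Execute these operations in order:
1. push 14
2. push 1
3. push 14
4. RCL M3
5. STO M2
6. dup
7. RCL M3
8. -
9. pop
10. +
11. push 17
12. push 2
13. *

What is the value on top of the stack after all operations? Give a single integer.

After op 1 (push 14): stack=[14] mem=[0,0,0,0]
After op 2 (push 1): stack=[14,1] mem=[0,0,0,0]
After op 3 (push 14): stack=[14,1,14] mem=[0,0,0,0]
After op 4 (RCL M3): stack=[14,1,14,0] mem=[0,0,0,0]
After op 5 (STO M2): stack=[14,1,14] mem=[0,0,0,0]
After op 6 (dup): stack=[14,1,14,14] mem=[0,0,0,0]
After op 7 (RCL M3): stack=[14,1,14,14,0] mem=[0,0,0,0]
After op 8 (-): stack=[14,1,14,14] mem=[0,0,0,0]
After op 9 (pop): stack=[14,1,14] mem=[0,0,0,0]
After op 10 (+): stack=[14,15] mem=[0,0,0,0]
After op 11 (push 17): stack=[14,15,17] mem=[0,0,0,0]
After op 12 (push 2): stack=[14,15,17,2] mem=[0,0,0,0]
After op 13 (*): stack=[14,15,34] mem=[0,0,0,0]

Answer: 34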